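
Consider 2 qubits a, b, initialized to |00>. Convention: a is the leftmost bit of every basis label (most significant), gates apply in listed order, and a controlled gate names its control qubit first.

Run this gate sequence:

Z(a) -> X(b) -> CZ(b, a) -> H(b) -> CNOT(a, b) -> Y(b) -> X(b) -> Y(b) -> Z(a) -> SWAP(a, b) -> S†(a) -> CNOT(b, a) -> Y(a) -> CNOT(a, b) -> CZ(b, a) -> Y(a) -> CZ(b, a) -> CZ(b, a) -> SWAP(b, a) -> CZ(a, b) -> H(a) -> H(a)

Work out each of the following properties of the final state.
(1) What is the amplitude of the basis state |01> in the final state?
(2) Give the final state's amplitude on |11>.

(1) The final state's coefficient on |01> equals sqrt(2)*I/2. Key observation: steps 21-22 multiply out to the identity, so the circuit reduces to the remaining gates.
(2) The final state's coefficient on |11> equals 0.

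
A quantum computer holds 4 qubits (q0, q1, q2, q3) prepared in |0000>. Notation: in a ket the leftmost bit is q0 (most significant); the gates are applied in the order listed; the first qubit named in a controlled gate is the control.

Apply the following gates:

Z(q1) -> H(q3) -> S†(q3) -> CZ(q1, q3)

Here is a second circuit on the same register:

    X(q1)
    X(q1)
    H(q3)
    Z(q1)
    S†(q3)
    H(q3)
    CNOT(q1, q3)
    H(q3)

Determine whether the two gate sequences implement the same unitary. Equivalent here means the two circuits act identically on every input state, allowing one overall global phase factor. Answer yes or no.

Yes: on every input state the two circuits agree up to one overall phase factor.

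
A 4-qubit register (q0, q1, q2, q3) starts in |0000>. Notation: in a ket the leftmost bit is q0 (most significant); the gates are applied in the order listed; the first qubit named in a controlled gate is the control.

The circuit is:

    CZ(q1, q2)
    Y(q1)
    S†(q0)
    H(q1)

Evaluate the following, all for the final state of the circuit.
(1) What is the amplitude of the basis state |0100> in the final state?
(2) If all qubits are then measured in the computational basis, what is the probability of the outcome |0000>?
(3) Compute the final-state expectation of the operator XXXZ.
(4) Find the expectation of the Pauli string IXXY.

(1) The amplitude on |0100> is -sqrt(2)*I/2.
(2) Outcome |0000> occurs with probability 1/2.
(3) The observable XXXZ averages to 0.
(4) In the final state, IXXY has expectation 0.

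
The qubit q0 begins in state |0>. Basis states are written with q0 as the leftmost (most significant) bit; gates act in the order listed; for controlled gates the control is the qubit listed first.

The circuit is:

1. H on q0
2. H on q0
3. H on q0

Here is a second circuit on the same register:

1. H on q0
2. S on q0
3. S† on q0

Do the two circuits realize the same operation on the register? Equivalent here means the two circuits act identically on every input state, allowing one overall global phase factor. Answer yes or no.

Yes, they are equivalent — the unitaries differ by at most a global phase.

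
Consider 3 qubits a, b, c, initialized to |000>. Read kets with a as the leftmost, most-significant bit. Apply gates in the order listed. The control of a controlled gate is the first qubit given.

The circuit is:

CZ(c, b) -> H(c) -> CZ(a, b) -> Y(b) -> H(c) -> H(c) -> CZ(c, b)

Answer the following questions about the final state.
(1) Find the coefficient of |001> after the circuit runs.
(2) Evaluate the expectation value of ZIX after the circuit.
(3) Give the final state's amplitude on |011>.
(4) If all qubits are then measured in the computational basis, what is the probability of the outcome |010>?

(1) The final state's coefficient on |001> equals 0.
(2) The expectation value of ZIX is -1.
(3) The final state's coefficient on |011> equals -sqrt(2)*I/2.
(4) The probability of measuring |010> is 1/2.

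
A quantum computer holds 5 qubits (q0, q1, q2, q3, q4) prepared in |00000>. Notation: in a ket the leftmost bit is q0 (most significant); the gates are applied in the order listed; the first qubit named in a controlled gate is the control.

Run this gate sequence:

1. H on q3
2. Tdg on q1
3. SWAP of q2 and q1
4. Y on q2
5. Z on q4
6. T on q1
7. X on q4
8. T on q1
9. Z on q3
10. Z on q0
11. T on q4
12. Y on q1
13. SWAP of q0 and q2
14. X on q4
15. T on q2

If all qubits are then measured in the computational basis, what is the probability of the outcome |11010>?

A full measurement returns |11010> with probability 1/2.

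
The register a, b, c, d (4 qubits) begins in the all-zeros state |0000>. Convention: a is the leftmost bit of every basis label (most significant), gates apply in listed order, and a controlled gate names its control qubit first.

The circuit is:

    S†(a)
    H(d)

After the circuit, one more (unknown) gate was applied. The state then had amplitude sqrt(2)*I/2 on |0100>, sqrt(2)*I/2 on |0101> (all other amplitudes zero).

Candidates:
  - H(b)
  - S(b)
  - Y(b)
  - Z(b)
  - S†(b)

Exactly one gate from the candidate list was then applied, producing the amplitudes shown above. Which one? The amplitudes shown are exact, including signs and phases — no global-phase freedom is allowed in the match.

It was Y(b) that produced the state shown.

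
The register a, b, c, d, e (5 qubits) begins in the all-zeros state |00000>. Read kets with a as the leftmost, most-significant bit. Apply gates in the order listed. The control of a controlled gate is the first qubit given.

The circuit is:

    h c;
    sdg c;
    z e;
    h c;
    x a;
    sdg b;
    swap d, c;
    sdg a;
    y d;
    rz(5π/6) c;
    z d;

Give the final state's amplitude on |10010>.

The amplitude on |10010> is (1 - I)*exp(7*I*pi/12)/2.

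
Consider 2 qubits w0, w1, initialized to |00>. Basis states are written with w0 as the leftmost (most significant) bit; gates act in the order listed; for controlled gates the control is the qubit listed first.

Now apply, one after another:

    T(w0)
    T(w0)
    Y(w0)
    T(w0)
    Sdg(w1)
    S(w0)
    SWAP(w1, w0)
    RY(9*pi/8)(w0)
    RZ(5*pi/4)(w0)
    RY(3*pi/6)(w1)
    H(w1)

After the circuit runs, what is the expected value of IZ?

The observable IZ averages to -1.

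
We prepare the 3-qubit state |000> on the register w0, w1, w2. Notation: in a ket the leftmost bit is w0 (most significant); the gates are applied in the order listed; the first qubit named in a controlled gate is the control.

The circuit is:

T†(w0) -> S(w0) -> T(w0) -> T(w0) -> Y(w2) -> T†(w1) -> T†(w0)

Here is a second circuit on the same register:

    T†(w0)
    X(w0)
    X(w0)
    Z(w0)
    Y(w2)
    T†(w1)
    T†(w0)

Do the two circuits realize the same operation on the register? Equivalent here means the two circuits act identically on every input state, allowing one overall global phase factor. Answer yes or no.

Yes, they are equivalent — the unitaries differ by at most a global phase.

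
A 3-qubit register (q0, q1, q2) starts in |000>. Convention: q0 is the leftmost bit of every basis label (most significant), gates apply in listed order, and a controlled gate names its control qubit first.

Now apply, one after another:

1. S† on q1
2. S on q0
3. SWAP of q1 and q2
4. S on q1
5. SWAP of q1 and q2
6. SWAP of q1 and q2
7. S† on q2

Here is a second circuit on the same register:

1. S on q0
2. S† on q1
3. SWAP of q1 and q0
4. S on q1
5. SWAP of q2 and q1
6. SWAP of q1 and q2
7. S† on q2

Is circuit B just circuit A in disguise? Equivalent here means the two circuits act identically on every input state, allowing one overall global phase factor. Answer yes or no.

No — the two circuits implement different unitaries, even allowing a global phase.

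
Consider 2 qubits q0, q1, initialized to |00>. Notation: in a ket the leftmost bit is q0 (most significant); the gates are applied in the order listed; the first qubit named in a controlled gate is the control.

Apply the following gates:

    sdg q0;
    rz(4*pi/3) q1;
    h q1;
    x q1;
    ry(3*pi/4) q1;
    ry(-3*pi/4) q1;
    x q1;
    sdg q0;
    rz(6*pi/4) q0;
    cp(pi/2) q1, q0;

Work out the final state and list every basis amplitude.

After the circuit, the state carries amplitude sqrt(2)*exp(7*I*pi/12)/2 on |00>, sqrt(2)*exp(7*I*pi/12)/2 on |01>, 0 on |10>, 0 on |11>. Key observation: the block from step 4 through step 7 cancels to the identity and can be dropped.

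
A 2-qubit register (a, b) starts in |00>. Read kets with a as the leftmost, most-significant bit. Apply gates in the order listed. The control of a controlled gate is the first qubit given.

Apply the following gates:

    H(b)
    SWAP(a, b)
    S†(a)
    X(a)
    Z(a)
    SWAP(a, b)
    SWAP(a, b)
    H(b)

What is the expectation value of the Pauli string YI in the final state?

The expectation value of YI is -1.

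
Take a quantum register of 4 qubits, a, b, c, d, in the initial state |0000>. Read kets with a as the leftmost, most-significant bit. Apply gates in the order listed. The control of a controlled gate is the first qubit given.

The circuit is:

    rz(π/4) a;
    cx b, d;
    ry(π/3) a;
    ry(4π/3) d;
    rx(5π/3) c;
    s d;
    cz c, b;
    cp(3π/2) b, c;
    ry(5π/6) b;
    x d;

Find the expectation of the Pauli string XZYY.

In the final state, XZYY has expectation -9/16.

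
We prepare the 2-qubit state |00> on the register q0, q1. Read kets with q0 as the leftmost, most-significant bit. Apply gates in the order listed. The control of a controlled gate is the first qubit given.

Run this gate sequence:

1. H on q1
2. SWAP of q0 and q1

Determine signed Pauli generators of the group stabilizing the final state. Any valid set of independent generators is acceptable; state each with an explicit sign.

One valid set of independent stabilizer generators is +XI, +IZ (any independent generating set of the same group is equally correct).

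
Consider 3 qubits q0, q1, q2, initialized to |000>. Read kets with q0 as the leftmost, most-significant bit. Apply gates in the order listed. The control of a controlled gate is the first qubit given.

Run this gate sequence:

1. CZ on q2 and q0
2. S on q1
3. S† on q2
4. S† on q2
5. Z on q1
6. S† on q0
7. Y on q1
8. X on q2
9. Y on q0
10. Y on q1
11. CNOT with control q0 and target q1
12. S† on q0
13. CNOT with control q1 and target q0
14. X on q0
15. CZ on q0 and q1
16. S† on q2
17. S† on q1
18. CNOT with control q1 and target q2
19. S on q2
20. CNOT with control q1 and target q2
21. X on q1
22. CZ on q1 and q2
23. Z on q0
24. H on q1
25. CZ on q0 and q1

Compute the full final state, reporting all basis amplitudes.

The resulting statevector has amplitude -sqrt(2)/2 on |101>, sqrt(2)/2 on |111>, and 0 on every other basis state.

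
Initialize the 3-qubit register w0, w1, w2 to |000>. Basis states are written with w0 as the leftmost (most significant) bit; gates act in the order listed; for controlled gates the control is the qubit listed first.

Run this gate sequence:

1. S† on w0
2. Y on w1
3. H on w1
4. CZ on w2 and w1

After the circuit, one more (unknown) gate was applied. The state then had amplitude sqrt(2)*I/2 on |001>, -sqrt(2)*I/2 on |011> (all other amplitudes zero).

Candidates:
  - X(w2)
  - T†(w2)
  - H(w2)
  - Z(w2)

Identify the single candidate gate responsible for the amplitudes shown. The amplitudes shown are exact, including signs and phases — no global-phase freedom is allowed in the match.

The applied gate was X(w2).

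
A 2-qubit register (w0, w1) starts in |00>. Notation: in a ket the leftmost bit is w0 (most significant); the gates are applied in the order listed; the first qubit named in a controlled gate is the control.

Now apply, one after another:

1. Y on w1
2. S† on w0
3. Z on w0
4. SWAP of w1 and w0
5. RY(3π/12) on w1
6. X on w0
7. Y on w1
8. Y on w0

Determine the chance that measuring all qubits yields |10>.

The probability of measuring |10> is 1/2 - sqrt(2)/4.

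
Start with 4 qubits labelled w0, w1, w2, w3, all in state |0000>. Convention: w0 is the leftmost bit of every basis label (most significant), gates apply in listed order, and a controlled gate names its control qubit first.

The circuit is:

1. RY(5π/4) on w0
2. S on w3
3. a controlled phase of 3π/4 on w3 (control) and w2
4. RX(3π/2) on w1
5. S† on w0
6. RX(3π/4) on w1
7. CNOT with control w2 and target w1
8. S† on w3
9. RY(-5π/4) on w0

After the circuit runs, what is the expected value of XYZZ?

The expectation value of XYZZ is sqrt(2)/4.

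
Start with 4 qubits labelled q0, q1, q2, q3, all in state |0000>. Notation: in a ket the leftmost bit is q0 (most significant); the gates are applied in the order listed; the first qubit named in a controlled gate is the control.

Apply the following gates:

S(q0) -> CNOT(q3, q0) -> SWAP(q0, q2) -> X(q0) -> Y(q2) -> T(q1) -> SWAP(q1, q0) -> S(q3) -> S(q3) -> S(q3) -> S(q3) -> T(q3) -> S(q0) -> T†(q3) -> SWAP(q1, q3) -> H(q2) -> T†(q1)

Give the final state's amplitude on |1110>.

|1110> carries amplitude 0 in the final state.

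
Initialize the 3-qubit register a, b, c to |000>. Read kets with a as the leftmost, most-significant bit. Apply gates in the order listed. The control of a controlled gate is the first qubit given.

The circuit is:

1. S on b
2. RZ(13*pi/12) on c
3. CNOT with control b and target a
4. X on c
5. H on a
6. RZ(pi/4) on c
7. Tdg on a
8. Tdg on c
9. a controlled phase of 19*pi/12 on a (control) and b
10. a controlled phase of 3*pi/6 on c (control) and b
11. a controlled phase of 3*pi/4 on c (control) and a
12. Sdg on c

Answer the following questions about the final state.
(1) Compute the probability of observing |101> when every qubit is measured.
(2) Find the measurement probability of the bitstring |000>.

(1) A full measurement returns |101> with probability 1/2.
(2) A full measurement returns |000> with probability 0.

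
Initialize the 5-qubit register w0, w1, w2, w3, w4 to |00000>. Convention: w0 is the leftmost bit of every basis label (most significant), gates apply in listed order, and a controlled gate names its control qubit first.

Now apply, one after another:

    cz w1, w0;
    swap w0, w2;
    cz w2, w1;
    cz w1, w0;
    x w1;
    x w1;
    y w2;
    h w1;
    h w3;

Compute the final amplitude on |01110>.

|01110> carries amplitude I/2 in the final state. Key observation: steps 5-6 multiply out to the identity, so the circuit reduces to the remaining gates.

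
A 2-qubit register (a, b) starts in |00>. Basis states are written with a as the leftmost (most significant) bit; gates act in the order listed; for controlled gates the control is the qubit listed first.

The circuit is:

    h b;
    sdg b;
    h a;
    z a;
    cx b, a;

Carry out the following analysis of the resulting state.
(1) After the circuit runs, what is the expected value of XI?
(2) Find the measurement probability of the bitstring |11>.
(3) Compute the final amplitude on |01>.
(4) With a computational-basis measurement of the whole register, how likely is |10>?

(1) In the final state, XI has expectation -1.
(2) The probability of measuring |11> is 1/4.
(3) |01> carries amplitude I/2 in the final state.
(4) The probability of measuring |10> is 1/4.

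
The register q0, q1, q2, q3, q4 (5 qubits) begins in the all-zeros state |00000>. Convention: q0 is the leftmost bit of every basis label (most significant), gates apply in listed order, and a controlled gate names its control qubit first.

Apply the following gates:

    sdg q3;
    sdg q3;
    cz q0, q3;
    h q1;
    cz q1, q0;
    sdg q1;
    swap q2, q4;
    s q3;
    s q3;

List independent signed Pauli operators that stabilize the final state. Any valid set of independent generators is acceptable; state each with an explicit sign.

The stabilizer group can be generated by -IYIII, +ZIIII, +IIZII, +IIIZI, +IIIIZ, among other valid generating sets.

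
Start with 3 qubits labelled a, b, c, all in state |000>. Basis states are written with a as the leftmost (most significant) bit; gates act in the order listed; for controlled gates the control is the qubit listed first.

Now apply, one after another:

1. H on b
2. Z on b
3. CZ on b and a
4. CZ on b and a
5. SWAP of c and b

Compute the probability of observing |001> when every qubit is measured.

The probability of measuring |001> is 1/2. Key observation: gates 3-4 undo each other exactly, leaving only the rest of the circuit to track.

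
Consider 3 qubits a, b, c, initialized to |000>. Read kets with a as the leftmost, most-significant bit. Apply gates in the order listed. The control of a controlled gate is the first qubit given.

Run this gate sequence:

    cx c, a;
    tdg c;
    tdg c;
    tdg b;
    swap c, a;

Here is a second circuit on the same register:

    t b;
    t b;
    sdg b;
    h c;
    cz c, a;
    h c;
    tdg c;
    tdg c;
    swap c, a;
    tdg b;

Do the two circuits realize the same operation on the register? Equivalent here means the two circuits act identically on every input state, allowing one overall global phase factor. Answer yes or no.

No: there is an input state on which the two circuits produce genuinely different outputs (not merely differing by a phase).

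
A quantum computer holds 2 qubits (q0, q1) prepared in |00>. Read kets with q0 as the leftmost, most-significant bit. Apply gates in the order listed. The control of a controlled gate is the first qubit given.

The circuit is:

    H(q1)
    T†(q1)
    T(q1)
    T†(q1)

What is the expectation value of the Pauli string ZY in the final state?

The observable ZY averages to -sqrt(2)/2.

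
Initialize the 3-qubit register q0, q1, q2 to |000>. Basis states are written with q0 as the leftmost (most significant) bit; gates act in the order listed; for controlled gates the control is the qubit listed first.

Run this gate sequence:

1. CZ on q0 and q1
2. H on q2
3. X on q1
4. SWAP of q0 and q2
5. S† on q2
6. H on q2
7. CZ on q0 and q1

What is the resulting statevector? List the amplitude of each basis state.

After the circuit, the state carries amplitude 0 on |000>, 0 on |001>, 1/2 on |010>, 1/2 on |011>, 0 on |100>, 0 on |101>, -1/2 on |110>, -1/2 on |111>.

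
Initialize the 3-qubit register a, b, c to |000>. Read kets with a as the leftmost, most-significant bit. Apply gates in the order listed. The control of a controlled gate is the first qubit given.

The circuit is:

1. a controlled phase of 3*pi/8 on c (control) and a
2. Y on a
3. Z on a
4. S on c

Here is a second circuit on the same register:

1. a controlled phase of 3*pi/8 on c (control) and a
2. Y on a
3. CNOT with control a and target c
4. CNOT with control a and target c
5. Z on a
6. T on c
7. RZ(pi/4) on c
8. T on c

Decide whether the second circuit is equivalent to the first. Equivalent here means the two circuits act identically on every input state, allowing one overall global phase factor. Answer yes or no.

No — the two circuits implement different unitaries, even allowing a global phase.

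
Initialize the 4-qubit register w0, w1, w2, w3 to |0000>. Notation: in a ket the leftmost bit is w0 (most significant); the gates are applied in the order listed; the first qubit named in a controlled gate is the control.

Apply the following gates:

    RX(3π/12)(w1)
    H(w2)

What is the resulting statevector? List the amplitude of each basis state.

The final amplitudes are sqrt(2*sqrt(2) + 4)/4 on |0000>, sqrt(2*sqrt(2) + 4)/4 on |0010>, -I*sqrt(4 - 2*sqrt(2))/4 on |0100>, -I*sqrt(4 - 2*sqrt(2))/4 on |0110>, and 0 on every other basis state.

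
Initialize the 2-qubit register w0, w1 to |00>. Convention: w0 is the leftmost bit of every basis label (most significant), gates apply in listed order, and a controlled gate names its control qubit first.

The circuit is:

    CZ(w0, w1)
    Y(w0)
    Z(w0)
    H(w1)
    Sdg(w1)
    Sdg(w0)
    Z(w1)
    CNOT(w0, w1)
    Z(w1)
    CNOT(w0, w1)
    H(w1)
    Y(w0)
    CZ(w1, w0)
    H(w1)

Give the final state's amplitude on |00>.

The amplitude on |00> is -sqrt(2)*I/2.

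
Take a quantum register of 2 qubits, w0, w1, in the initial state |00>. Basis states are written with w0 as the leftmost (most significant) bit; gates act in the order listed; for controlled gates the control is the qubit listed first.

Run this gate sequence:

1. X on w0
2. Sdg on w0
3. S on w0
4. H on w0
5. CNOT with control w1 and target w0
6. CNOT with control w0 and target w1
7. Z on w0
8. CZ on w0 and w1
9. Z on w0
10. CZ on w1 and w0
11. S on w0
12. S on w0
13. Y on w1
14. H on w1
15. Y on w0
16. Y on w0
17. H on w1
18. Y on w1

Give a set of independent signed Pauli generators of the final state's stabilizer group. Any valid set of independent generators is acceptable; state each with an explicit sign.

The final state is stabilized by the group generated by +XX, +ZZ; other independent generating sets are equally valid.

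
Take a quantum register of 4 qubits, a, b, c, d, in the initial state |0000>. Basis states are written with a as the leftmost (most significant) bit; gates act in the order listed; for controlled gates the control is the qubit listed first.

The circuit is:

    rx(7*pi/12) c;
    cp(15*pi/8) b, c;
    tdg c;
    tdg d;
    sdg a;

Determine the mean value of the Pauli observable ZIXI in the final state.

In the final state, ZIXI has expectation -sqrt(3)/4 - 1/4.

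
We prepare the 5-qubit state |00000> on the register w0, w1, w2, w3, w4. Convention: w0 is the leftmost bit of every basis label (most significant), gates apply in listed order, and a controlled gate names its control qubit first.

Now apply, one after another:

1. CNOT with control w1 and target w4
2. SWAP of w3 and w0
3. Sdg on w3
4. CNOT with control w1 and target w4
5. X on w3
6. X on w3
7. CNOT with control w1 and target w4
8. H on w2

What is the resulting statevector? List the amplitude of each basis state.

After the circuit, the state carries amplitude sqrt(2)/2 on |00000>, sqrt(2)/2 on |00100>, and 0 on every other basis state. Key observation: the block from step 4 through step 7 cancels to the identity and can be dropped.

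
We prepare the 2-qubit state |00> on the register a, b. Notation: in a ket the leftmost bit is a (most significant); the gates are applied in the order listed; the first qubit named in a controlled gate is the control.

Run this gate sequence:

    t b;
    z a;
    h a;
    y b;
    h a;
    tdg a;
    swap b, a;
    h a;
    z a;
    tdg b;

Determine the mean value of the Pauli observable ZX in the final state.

The expectation value of ZX is 0.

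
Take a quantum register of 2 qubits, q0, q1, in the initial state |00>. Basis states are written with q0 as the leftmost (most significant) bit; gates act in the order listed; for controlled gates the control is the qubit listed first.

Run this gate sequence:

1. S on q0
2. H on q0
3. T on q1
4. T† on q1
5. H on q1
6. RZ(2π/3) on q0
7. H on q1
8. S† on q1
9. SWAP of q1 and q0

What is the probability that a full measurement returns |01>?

A full measurement returns |01> with probability 1/2.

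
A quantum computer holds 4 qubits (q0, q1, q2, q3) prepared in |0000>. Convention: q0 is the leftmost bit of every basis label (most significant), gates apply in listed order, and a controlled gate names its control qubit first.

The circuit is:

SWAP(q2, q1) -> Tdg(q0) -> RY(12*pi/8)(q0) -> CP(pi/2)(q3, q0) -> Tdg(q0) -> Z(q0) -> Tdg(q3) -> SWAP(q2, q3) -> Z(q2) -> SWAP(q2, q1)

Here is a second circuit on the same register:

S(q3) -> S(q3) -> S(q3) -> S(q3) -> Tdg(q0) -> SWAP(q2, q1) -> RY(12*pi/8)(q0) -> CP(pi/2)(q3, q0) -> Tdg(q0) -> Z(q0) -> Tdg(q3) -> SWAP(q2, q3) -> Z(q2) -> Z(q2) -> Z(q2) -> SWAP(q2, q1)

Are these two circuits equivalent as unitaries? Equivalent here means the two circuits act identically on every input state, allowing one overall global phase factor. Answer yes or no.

Yes: on every input state the two circuits agree up to one overall phase factor.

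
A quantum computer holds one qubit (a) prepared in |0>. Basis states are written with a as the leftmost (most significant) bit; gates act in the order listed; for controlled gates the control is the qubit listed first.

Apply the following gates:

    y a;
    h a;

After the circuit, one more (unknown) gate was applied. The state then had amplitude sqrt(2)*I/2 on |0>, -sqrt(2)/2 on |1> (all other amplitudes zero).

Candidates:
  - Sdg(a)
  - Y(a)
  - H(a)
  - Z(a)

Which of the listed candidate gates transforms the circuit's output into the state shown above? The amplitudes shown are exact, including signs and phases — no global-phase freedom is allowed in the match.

The applied gate was Sdg(a).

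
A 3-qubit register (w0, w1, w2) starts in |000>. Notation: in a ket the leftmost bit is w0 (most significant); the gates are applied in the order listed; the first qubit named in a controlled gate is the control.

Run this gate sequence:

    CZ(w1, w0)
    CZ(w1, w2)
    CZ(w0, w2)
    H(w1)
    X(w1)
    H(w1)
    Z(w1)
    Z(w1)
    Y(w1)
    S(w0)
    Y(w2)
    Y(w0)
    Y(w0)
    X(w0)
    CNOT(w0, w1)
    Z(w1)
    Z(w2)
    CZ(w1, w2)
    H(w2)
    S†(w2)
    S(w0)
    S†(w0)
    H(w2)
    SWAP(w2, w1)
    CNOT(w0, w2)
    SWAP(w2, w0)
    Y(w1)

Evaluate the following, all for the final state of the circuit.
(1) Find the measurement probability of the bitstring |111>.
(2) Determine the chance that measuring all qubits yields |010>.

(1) Outcome |111> occurs with probability 1/2.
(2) Outcome |010> occurs with probability 0.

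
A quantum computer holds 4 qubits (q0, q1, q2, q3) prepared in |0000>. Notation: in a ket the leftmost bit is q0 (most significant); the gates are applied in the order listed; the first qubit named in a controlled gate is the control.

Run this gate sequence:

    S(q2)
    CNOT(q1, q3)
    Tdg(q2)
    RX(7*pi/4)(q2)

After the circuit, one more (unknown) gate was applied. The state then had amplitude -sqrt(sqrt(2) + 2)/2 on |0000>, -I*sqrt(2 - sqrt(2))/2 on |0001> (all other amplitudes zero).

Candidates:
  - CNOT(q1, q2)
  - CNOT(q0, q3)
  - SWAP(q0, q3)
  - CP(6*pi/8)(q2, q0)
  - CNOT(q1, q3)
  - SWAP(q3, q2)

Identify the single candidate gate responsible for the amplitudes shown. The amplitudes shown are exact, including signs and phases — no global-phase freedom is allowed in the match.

The unique candidate consistent with the amplitudes is SWAP(q3, q2).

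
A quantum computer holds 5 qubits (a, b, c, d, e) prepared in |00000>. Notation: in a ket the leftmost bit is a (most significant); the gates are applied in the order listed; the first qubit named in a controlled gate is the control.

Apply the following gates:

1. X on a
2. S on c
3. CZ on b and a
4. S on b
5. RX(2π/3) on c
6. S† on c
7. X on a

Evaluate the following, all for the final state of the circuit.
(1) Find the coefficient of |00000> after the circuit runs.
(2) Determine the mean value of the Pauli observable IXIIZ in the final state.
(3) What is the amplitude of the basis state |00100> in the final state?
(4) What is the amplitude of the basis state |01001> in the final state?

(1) The amplitude on |00000> is 1/2.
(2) The expectation value of IXIIZ is 0.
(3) |00100> carries amplitude -sqrt(3)/2 in the final state.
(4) |01001> carries amplitude 0 in the final state.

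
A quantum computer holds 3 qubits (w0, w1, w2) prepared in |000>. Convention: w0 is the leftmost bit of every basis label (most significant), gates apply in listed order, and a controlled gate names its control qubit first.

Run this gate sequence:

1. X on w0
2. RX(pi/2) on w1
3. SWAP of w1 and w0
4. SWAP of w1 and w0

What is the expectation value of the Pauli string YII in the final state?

In the final state, YII has expectation 0.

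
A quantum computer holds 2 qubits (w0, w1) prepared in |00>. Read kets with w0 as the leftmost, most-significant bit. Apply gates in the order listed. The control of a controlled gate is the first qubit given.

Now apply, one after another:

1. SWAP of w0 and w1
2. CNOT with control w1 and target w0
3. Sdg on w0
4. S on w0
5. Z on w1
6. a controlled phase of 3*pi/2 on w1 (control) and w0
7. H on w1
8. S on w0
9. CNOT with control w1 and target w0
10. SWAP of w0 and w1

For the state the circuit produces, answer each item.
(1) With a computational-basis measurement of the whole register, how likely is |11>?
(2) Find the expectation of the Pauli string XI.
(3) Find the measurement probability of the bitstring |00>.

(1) Outcome |11> occurs with probability 1/2.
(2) In the final state, XI has expectation 0.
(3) The probability of measuring |00> is 1/2.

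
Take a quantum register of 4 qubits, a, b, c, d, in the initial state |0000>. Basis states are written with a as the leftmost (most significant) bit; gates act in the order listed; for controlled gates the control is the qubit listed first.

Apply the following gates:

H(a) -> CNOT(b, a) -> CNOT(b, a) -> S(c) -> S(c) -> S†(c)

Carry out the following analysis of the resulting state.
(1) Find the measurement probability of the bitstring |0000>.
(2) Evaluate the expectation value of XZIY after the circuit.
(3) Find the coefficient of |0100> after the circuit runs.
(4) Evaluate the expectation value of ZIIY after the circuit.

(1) Outcome |0000> occurs with probability 1/2.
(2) The expectation value of XZIY is 0.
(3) The amplitude on |0100> is 0.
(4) In the final state, ZIIY has expectation 0.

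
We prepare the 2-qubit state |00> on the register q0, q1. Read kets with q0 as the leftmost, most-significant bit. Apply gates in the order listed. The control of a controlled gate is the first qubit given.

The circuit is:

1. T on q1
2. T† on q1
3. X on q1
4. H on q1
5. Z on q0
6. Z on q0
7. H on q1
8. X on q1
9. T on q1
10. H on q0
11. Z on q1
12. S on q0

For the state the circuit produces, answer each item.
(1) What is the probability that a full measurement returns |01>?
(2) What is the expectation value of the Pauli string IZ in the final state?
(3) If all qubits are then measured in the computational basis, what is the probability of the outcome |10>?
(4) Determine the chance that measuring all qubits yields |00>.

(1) Outcome |01> occurs with probability 0. Key observation: the block from step 2 through step 9 cancels to the identity and can be dropped.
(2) In the final state, IZ has expectation 1.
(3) A full measurement returns |10> with probability 1/2.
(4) A full measurement returns |00> with probability 1/2.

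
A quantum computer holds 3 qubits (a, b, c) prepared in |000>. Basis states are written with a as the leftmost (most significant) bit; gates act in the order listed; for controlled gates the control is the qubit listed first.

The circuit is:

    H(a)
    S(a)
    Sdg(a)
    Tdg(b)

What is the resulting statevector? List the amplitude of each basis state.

The resulting statevector has amplitude sqrt(2)/2 on |000>, sqrt(2)/2 on |100>, and 0 on every other basis state. Key observation: the block from step 2 through step 3 cancels to the identity and can be dropped.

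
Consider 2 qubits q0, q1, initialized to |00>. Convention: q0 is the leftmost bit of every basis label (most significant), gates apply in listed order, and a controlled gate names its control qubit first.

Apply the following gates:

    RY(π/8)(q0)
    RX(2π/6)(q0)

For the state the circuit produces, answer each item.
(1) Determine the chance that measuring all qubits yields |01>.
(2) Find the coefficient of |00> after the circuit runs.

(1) A full measurement returns |01> with probability 0.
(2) The amplitude on |00> is sqrt(3)*cos(pi/16)/2 - I*sin(pi/16)/2.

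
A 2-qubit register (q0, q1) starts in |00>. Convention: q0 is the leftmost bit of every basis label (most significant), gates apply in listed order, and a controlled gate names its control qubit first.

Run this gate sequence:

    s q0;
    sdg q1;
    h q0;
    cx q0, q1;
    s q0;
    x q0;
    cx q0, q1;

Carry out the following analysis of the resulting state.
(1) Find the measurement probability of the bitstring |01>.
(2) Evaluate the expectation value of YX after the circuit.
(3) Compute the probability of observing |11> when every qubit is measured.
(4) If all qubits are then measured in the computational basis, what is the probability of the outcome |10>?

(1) Outcome |01> occurs with probability 1/2.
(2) The expectation value of YX is 0.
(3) Outcome |11> occurs with probability 1/2.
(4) A full measurement returns |10> with probability 0.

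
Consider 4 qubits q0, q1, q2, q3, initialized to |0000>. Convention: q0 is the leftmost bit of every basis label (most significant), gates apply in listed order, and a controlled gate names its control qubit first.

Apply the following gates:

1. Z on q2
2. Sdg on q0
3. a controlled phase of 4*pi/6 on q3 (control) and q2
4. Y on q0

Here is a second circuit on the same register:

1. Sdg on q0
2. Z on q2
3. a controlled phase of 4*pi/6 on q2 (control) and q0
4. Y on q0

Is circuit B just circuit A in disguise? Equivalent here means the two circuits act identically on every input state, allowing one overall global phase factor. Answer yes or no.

No: there is an input state on which the two circuits produce genuinely different outputs (not merely differing by a phase).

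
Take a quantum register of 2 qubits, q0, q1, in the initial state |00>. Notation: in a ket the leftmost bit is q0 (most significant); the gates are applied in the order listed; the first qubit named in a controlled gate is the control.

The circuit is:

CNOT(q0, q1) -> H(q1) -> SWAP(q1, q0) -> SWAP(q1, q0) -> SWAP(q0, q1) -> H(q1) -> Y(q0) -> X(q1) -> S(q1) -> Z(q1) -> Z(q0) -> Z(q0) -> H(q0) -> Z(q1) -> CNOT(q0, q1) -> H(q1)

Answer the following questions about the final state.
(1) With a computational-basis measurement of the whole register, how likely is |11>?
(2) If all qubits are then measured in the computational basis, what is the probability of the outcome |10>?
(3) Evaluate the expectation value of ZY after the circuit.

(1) The probability of measuring |11> is 1/2.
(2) Outcome |10> occurs with probability 1/2.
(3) In the final state, ZY has expectation -1.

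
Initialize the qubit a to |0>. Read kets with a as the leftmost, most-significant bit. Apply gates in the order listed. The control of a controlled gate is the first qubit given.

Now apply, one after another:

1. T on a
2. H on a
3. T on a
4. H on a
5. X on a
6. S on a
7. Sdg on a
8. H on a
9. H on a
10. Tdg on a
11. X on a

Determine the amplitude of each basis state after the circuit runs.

The resulting statevector has amplitude 1/2 - exp(3*I*pi/4)/2 on |0>, 1/2 - exp(I*pi/4)/2 on |1>. Key observation: steps 6-7 multiply out to the identity, so the circuit reduces to the remaining gates.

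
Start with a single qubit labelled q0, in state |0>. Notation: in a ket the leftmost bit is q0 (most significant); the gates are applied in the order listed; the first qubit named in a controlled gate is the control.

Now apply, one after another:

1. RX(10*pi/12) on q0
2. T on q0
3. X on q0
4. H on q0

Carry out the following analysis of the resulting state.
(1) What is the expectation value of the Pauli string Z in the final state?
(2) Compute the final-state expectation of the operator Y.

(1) The observable Z averages to sqrt(2)/4.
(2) The expectation value of Y is -sqrt(2)/4.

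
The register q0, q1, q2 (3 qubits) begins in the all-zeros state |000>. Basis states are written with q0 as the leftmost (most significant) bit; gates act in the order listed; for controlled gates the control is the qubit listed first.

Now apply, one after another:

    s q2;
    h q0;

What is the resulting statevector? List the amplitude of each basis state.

The resulting statevector has amplitude sqrt(2)/2 on |000>, sqrt(2)/2 on |100>, and 0 on every other basis state.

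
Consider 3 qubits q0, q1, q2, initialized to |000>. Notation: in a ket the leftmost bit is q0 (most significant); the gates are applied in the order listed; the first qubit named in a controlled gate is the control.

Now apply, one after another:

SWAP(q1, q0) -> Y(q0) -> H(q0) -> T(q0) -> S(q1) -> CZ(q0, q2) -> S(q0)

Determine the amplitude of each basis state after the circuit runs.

The final amplitudes are sqrt(2)*I/2 on |000>, sqrt(2)*exp(I*pi/4)/2 on |100>, and 0 on every other basis state.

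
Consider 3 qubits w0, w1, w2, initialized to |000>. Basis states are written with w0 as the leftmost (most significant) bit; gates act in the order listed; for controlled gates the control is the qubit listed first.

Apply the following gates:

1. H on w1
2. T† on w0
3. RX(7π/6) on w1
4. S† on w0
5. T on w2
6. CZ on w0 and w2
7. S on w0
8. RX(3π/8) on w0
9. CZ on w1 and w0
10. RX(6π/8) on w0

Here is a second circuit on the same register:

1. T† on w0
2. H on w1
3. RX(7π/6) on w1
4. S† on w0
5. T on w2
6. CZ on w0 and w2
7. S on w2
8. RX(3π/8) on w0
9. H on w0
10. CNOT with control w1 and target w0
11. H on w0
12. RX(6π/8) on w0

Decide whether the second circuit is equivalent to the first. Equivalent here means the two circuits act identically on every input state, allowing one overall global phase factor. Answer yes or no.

No: there is an input state on which the two circuits produce genuinely different outputs (not merely differing by a phase).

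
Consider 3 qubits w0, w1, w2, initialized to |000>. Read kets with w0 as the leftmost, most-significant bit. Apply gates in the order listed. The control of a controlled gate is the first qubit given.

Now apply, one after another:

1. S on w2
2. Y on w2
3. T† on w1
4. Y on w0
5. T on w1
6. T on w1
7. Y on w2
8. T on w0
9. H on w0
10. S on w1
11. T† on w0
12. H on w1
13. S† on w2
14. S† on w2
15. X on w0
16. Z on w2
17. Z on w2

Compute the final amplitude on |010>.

The amplitude on |010> is -I/2.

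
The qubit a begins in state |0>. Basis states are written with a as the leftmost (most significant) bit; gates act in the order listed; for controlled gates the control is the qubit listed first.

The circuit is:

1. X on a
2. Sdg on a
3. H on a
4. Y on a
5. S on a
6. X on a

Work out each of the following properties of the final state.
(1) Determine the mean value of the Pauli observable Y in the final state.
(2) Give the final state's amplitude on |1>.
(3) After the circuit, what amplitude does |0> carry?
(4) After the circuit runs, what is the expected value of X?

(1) In the final state, Y has expectation -1.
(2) The final state's coefficient on |1> equals sqrt(2)/2.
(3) The final state's coefficient on |0> equals sqrt(2)*I/2.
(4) The observable X averages to 0.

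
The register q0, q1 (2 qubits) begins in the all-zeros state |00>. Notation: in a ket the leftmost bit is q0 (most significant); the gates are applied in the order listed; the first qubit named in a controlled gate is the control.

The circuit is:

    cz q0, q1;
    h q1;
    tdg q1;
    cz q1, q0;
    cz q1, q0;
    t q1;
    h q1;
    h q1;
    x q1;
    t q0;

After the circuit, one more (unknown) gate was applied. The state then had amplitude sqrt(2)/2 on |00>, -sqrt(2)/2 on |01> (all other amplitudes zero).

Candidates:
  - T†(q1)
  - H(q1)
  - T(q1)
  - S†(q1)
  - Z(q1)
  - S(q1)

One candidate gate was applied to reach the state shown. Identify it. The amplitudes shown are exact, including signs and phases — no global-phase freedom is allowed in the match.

The applied gate was Z(q1). Key observation: the block from step 2 through step 7 cancels to the identity and can be dropped.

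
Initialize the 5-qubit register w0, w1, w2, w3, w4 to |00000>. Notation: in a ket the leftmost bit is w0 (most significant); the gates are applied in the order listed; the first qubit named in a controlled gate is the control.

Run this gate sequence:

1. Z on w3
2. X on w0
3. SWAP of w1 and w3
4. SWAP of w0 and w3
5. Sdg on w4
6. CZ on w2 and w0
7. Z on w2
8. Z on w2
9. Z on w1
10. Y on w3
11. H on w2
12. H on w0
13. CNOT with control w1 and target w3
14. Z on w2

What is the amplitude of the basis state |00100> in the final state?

|00100> carries amplitude I/2 in the final state.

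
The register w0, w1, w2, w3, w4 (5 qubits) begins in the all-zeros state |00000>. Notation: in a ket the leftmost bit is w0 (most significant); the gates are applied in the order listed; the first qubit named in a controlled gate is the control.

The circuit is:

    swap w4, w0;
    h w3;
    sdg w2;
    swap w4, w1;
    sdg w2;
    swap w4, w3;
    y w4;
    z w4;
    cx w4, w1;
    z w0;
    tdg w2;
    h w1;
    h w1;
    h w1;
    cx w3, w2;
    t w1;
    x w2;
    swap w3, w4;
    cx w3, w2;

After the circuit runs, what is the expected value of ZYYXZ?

The observable ZYYXZ averages to -sqrt(2)/2. Key observation: gates 13-14 undo each other exactly, leaving only the rest of the circuit to track.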